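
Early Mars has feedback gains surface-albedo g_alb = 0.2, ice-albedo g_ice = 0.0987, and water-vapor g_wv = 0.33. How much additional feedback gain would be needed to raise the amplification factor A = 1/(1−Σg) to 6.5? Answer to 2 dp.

Current total gain = 0.6287.
Target gain for A = 6.5: g* = 1 − 1/6.5 = 0.8462.
Additional gain needed = 0.8462 − 0.6287 = 0.22.

0.22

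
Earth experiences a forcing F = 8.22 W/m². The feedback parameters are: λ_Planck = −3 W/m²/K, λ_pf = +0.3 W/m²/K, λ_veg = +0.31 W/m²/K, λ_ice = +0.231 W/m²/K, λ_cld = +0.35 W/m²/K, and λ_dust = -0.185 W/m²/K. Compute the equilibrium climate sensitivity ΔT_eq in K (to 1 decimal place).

Net feedback parameter λ = (−3) + (+0.3) + (+0.31) + (+0.231) + (+0.35) + (-0.185) = -1.994 W/m²/K.
ΔT = −F/λ = −8.22/(-1.994) = 4.1 K.

4.1 K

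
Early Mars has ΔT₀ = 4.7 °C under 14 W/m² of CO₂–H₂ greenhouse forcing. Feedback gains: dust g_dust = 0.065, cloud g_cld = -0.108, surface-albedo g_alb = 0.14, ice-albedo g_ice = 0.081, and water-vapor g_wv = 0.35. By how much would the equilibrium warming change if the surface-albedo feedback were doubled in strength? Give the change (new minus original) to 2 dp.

Original: g = 0.528, ΔT = 4.7/(1−0.528) = 9.9576 °C.
With doubled surface-albedo: g' = 0.668, ΔT' = 4.7/(1−0.668) = 14.1566 °C.
Change = 14.1566 − 9.9576 = 4.20 °C.

4.20 °C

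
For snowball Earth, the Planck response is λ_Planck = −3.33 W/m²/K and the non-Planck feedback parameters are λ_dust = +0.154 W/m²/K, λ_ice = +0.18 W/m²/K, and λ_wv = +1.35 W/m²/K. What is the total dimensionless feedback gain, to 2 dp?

Convert to gains: g_dust = 0.154/3.33 = 0.04625; g_ice = 0.18/3.33 = 0.05405; g_wv = 1.35/3.33 = 0.4054.
Total gain g = 0.5057.

0.51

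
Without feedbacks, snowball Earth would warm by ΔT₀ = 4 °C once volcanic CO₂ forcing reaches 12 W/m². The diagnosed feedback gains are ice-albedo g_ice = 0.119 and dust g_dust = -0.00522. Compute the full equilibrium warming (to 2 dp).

Total gain g = 0.119 − 0.00522 = 0.11378.
Amplification A = 1/(1 − 0.11378) = 1.128.
ΔT = 4 × 1.128 = 4.51 °C.

4.51 °C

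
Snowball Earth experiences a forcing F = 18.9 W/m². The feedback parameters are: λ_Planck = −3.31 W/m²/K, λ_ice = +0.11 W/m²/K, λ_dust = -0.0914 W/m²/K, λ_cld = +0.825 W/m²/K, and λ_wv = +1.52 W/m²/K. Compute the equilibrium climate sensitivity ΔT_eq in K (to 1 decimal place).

Net feedback parameter λ = (−3.31) + (+0.11) + (-0.0914) + (+0.825) + (+1.52) = -0.9464 W/m²/K.
ΔT = −F/λ = −18.9/(-0.9464) = 20.0 K.

20.0 K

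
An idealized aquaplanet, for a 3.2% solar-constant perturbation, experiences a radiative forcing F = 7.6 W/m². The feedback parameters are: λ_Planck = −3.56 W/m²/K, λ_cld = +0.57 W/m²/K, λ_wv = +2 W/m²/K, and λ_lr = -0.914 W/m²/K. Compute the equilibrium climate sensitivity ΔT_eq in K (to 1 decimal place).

4.0 K

Net feedback parameter λ = (−3.56) + (+0.57) + (+2) + (-0.914) = -1.904 W/m²/K.
ΔT = −F/λ = −7.6/(-1.904) = 4.0 K.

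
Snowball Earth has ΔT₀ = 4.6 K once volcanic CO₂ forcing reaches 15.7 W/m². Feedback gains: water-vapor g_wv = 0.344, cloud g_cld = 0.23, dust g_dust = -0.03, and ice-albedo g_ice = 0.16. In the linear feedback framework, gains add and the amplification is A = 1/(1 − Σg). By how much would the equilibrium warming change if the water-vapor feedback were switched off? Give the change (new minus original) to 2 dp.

Original: g = 0.704, ΔT = 4.6/(1−0.704) = 15.5405 K.
Without water-vapor: g' = 0.36, ΔT' = 4.6/(1−0.36) = 7.1875 K.
Change = 7.1875 − 15.5405 = -8.35 K.

-8.35 K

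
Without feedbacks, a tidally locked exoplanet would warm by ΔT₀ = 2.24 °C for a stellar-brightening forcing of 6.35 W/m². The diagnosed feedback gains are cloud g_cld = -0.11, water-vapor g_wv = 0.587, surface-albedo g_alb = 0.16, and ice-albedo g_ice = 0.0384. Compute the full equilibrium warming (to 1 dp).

Total gain g = -0.11 + 0.587 + 0.16 + 0.0384 = 0.6754.
Amplification A = 1/(1 − 0.6754) = 3.081.
ΔT = 2.24 × 3.081 = 6.9 °C.

6.9 °C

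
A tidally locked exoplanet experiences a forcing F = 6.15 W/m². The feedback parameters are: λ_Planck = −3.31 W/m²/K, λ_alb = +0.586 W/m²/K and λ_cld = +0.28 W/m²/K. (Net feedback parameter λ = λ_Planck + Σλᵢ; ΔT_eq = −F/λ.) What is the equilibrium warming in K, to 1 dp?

2.5 K

Net feedback parameter λ = (−3.31) + (+0.586) + (+0.28) = -2.444 W/m²/K.
ΔT = −F/λ = −6.15/(-2.444) = 2.5 K.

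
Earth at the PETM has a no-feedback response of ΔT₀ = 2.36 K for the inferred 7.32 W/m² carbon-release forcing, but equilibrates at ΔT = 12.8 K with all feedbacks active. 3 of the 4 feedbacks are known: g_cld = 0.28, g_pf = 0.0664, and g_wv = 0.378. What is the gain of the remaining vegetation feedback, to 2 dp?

0.09

Amplification A = ΔT/ΔT₀ = 12.8/2.36 = 5.424.
Total gain g = 1 − 1/A = 1 − 1/5.424 = 0.8156.
Known gains sum to 0.28 + 0.0664 + 0.378 = 0.7244.
g_veg = 0.8156 − 0.7244 = 0.09.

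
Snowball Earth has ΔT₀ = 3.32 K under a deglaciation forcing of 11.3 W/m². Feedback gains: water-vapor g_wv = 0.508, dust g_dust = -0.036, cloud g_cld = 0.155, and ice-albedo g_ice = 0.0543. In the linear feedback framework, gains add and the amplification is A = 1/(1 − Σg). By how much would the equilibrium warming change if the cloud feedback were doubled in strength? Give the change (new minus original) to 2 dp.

Original: g = 0.6813, ΔT = 3.32/(1−0.6813) = 10.4173 K.
With doubled cloud: g' = 0.8363, ΔT' = 3.32/(1−0.8363) = 20.2810 K.
Change = 20.2810 − 10.4173 = 9.86 K.

9.86 K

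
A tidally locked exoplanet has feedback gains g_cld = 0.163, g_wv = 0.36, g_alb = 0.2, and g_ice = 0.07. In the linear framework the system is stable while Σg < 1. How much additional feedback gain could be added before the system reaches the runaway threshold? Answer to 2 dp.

Current total gain = 0.163 + 0.36 + 0.2 + 0.07 = 0.793.
Margin to runaway = 1 − 0.793 = 0.21.

0.21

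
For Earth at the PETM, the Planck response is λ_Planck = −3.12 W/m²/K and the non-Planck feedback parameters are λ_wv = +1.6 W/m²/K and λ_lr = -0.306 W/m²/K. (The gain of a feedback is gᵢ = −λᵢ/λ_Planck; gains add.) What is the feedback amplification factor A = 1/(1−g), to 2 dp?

Convert to gains: g_wv = 1.6/3.12 = 0.5128; g_lr = -0.306/3.12 = -0.09808.
Total gain g = 0.41472.
A = 1/(1 − 0.41472) = 1.71.

1.71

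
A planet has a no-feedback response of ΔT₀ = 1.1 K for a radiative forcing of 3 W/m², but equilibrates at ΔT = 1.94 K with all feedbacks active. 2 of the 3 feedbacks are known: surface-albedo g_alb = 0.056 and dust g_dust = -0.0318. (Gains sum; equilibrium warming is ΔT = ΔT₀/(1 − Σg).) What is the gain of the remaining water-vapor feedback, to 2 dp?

Amplification A = ΔT/ΔT₀ = 1.94/1.1 = 1.764.
Total gain g = 1 − 1/A = 1 − 1/1.764 = 0.4331.
Known gains sum to 0.056 − 0.0318 = 0.0242.
g_wv = 0.4331 − 0.0242 = 0.41.

0.41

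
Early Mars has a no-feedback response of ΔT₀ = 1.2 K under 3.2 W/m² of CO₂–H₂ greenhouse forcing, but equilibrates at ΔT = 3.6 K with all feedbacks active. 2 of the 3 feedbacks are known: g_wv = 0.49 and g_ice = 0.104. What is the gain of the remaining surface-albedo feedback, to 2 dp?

Amplification A = ΔT/ΔT₀ = 3.6/1.2 = 3.
Total gain g = 1 − 1/A = 1 − 1/3 = 0.6667.
Known gains sum to 0.49 + 0.104 = 0.594.
g_alb = 0.6667 − 0.594 = 0.07.

0.07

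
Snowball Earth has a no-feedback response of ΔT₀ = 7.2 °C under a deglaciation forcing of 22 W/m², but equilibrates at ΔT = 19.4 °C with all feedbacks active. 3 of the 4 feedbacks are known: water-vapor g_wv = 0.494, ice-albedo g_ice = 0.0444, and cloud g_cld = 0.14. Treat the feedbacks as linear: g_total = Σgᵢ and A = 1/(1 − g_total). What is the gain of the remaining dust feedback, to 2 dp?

-0.05

Amplification A = ΔT/ΔT₀ = 19.4/7.2 = 2.694.
Total gain g = 1 − 1/A = 1 − 1/2.694 = 0.6288.
Known gains sum to 0.494 + 0.0444 + 0.14 = 0.6784.
g_dust = 0.6288 − 0.6784 = -0.05.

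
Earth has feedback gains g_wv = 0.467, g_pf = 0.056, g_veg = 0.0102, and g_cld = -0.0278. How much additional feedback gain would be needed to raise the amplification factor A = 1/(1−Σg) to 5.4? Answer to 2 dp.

0.31

Current total gain = 0.5054.
Target gain for A = 5.4: g* = 1 − 1/5.4 = 0.8148.
Additional gain needed = 0.8148 − 0.5054 = 0.31.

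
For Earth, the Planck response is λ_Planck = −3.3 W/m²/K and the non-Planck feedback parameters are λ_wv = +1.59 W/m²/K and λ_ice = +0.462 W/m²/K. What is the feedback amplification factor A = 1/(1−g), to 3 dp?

2.644

Convert to gains: g_wv = 1.59/3.3 = 0.4818; g_ice = 0.462/3.3 = 0.14.
Total gain g = 0.6218.
A = 1/(1 − 0.6218) = 2.644.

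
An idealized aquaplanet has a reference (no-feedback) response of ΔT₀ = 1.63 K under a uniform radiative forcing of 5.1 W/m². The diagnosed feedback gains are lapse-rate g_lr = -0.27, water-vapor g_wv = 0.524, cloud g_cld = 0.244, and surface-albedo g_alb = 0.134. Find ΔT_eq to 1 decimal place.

Total gain g = -0.27 + 0.524 + 0.244 + 0.134 = 0.632.
Amplification A = 1/(1 − 0.632) = 2.717.
ΔT = 1.63 × 2.717 = 4.4 K.

4.4 K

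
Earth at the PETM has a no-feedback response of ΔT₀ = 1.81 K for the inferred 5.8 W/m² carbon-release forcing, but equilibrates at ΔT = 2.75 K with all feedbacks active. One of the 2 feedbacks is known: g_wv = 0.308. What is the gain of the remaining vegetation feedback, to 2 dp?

0.03

Amplification A = ΔT/ΔT₀ = 2.75/1.81 = 1.519.
Total gain g = 1 − 1/A = 1 − 1/1.519 = 0.3417.
The known gain is 0.308.
g_veg = 0.3417 − 0.308 = 0.03.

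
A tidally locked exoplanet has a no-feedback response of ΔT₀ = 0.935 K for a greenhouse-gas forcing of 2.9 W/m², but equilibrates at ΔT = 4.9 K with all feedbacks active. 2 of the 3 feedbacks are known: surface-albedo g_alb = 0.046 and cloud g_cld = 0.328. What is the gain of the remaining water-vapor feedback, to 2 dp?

Amplification A = ΔT/ΔT₀ = 4.9/0.935 = 5.241.
Total gain g = 1 − 1/A = 1 − 1/5.241 = 0.8092.
Known gains sum to 0.046 + 0.328 = 0.374.
g_wv = 0.8092 − 0.374 = 0.44.

0.44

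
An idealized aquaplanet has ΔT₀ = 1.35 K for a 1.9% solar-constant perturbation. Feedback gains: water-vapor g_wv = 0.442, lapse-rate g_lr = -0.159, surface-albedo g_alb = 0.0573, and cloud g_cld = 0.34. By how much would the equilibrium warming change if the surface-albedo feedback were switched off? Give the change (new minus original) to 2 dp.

Original: g = 0.6803, ΔT = 1.35/(1−0.6803) = 4.2227 K.
Without surface-albedo: g' = 0.623, ΔT' = 1.35/(1−0.623) = 3.5809 K.
Change = 3.5809 − 4.2227 = -0.64 K.

-0.64 K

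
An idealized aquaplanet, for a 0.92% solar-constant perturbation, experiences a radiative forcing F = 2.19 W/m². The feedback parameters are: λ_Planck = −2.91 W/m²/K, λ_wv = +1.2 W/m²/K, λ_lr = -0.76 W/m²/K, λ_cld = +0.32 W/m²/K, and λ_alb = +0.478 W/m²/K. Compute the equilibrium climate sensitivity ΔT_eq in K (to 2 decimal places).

1.31 K

Net feedback parameter λ = (−2.91) + (+1.2) + (-0.76) + (+0.32) + (+0.478) = -1.672 W/m²/K.
ΔT = −F/λ = −2.19/(-1.672) = 1.31 K.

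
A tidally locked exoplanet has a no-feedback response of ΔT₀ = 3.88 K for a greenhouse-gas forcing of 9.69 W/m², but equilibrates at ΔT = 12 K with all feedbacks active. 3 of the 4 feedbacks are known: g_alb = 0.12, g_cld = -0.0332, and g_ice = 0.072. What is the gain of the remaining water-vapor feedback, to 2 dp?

Amplification A = ΔT/ΔT₀ = 12/3.88 = 3.093.
Total gain g = 1 − 1/A = 1 − 1/3.093 = 0.6767.
Known gains sum to 0.12 − 0.0332 + 0.072 = 0.1588.
g_wv = 0.6767 − 0.1588 = 0.52.

0.52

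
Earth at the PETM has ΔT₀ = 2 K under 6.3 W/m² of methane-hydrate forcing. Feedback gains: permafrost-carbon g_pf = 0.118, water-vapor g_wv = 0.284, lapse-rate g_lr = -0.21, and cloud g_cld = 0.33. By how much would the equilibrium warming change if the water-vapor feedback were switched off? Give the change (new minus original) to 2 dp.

-1.56 K

Original: g = 0.522, ΔT = 2/(1−0.522) = 4.1841 K.
Without water-vapor: g' = 0.238, ΔT' = 2/(1−0.238) = 2.6247 K.
Change = 2.6247 − 4.1841 = -1.56 K.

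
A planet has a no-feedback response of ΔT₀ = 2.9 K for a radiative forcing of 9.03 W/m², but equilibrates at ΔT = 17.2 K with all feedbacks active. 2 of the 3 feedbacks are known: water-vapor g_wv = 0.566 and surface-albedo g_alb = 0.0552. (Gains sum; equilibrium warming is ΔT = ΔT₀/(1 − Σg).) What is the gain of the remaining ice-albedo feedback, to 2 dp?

0.21

Amplification A = ΔT/ΔT₀ = 17.2/2.9 = 5.931.
Total gain g = 1 − 1/A = 1 − 1/5.931 = 0.8314.
Known gains sum to 0.566 + 0.0552 = 0.6212.
g_ice = 0.8314 − 0.6212 = 0.21.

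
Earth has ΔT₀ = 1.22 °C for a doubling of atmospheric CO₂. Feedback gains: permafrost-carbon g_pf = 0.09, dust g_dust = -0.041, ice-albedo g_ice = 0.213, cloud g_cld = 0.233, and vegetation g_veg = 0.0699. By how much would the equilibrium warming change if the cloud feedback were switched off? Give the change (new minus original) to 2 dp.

-0.98 °C

Original: g = 0.5649, ΔT = 1.22/(1−0.5649) = 2.8040 °C.
Without cloud: g' = 0.3319, ΔT' = 1.22/(1−0.3319) = 1.8261 °C.
Change = 1.8261 − 2.8040 = -0.98 °C.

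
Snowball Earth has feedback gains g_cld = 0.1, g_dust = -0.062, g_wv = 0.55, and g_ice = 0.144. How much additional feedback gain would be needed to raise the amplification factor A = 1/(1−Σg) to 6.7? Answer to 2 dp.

0.12

Current total gain = 0.732.
Target gain for A = 6.7: g* = 1 − 1/6.7 = 0.8507.
Additional gain needed = 0.8507 − 0.732 = 0.12.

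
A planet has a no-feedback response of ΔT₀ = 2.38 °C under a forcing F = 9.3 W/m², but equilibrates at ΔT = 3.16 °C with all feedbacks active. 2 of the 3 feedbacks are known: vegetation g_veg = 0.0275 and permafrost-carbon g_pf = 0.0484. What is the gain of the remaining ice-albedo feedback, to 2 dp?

0.17

Amplification A = ΔT/ΔT₀ = 3.16/2.38 = 1.328.
Total gain g = 1 − 1/A = 1 − 1/1.328 = 0.247.
Known gains sum to 0.0275 + 0.0484 = 0.0759.
g_ice = 0.247 − 0.0759 = 0.17.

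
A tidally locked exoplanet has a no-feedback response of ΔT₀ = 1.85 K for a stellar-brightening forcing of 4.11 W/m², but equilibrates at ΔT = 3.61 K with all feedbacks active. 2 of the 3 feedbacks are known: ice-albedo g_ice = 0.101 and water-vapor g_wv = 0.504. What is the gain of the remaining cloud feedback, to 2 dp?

Amplification A = ΔT/ΔT₀ = 3.61/1.85 = 1.951.
Total gain g = 1 − 1/A = 1 − 1/1.951 = 0.4874.
Known gains sum to 0.101 + 0.504 = 0.605.
g_cld = 0.4874 − 0.605 = -0.12.

-0.12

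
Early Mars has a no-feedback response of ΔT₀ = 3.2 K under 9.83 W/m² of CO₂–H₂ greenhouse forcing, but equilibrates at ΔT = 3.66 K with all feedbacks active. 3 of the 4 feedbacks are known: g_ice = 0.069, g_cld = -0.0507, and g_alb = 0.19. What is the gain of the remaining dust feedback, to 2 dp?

Amplification A = ΔT/ΔT₀ = 3.66/3.2 = 1.144.
Total gain g = 1 − 1/A = 1 − 1/1.144 = 0.1259.
Known gains sum to 0.069 − 0.0507 + 0.19 = 0.2083.
g_dust = 0.1259 − 0.2083 = -0.08.

-0.08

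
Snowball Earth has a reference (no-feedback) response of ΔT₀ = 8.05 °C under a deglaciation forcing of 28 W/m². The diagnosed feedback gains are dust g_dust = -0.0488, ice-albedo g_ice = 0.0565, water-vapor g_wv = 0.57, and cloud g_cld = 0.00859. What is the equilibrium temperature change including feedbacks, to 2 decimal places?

Total gain g = -0.0488 + 0.0565 + 0.57 + 0.00859 = 0.58629.
Amplification A = 1/(1 − 0.58629) = 2.417.
ΔT = 8.05 × 2.417 = 19.46 °C.

19.46 °C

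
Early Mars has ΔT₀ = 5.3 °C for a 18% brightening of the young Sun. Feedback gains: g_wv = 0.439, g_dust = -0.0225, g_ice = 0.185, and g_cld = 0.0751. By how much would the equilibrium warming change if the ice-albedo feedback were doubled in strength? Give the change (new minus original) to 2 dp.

Original: g = 0.6766, ΔT = 5.3/(1−0.6766) = 16.3884 °C.
With doubled ice-albedo: g' = 0.8616, ΔT' = 5.3/(1−0.8616) = 38.2948 °C.
Change = 38.2948 − 16.3884 = 21.91 °C.

21.91 °C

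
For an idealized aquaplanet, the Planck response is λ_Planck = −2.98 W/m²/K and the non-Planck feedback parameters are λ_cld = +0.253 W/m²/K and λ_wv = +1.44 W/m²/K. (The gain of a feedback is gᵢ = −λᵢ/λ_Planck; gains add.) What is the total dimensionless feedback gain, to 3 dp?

0.568

Convert to gains: g_cld = 0.253/2.98 = 0.0849; g_wv = 1.44/2.98 = 0.4832.
Total gain g = 0.5681.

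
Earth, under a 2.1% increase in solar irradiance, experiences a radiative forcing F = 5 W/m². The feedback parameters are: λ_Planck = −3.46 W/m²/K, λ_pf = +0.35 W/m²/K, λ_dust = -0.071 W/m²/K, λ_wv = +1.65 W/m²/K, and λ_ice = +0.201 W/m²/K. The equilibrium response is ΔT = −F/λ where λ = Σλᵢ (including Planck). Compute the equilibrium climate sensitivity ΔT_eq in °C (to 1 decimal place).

3.8 °C

Net feedback parameter λ = (−3.46) + (+0.35) + (-0.071) + (+1.65) + (+0.201) = -1.33 W/m²/K.
ΔT = −F/λ = −5/(-1.33) = 3.8 °C.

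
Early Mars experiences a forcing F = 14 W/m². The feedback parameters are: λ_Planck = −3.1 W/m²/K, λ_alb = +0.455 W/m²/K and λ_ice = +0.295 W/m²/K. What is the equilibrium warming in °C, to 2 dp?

5.96 °C

Net feedback parameter λ = (−3.1) + (+0.455) + (+0.295) = -2.35 W/m²/K.
ΔT = −F/λ = −14/(-2.35) = 5.96 °C.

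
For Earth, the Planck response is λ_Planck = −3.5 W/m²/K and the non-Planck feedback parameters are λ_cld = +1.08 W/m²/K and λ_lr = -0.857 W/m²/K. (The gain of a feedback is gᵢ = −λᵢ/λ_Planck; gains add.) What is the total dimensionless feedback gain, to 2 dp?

0.06

Convert to gains: g_cld = 1.08/3.5 = 0.3086; g_lr = -0.857/3.5 = -0.2449.
Total gain g = 0.0637.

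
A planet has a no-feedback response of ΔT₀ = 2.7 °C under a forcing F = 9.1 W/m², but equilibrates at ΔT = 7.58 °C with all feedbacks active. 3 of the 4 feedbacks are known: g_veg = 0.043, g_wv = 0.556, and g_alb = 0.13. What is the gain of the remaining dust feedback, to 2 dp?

-0.09

Amplification A = ΔT/ΔT₀ = 7.58/2.7 = 2.807.
Total gain g = 1 − 1/A = 1 − 1/2.807 = 0.6437.
Known gains sum to 0.043 + 0.556 + 0.13 = 0.729.
g_dust = 0.6437 − 0.729 = -0.09.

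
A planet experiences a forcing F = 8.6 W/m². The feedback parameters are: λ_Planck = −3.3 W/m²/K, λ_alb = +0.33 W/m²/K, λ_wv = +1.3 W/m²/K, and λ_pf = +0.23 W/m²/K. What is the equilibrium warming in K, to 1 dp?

6.0 K

Net feedback parameter λ = (−3.3) + (+0.33) + (+1.3) + (+0.23) = -1.44 W/m²/K.
ΔT = −F/λ = −8.6/(-1.44) = 6.0 K.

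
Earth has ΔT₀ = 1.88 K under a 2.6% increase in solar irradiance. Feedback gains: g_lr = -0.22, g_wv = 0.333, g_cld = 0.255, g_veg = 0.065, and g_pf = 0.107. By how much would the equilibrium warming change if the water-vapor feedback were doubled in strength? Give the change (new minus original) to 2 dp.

10.72 K

Original: g = 0.54, ΔT = 1.88/(1−0.54) = 4.0870 K.
With doubled water-vapor: g' = 0.873, ΔT' = 1.88/(1−0.873) = 14.8031 K.
Change = 14.8031 − 4.0870 = 10.72 K.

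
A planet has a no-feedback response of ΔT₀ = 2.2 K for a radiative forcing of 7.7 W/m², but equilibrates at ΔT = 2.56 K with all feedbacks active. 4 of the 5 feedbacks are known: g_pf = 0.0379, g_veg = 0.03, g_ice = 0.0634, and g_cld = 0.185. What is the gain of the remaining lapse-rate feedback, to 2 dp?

Amplification A = ΔT/ΔT₀ = 2.56/2.2 = 1.164.
Total gain g = 1 − 1/A = 1 − 1/1.164 = 0.1409.
Known gains sum to 0.0379 + 0.03 + 0.0634 + 0.185 = 0.3163.
g_lr = 0.1409 − 0.3163 = -0.18.

-0.18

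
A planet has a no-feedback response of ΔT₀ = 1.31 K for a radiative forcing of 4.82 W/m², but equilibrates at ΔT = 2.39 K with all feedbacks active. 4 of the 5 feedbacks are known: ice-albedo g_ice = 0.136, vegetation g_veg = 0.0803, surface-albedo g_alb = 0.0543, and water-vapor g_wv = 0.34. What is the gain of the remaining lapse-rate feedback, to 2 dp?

Amplification A = ΔT/ΔT₀ = 2.39/1.31 = 1.824.
Total gain g = 1 − 1/A = 1 − 1/1.824 = 0.4518.
Known gains sum to 0.136 + 0.0803 + 0.0543 + 0.34 = 0.6106.
g_lr = 0.4518 − 0.6106 = -0.16.

-0.16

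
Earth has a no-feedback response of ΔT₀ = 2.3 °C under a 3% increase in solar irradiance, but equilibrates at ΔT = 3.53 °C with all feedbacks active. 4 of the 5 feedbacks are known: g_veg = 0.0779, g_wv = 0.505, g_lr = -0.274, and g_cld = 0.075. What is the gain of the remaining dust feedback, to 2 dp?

-0.04

Amplification A = ΔT/ΔT₀ = 3.53/2.3 = 1.535.
Total gain g = 1 − 1/A = 1 − 1/1.535 = 0.3485.
Known gains sum to 0.0779 + 0.505 − 0.274 + 0.075 = 0.3839.
g_dust = 0.3485 − 0.3839 = -0.04.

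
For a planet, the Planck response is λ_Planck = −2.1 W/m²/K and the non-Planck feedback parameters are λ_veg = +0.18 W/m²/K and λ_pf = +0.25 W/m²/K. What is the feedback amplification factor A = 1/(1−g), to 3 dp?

Convert to gains: g_veg = 0.18/2.1 = 0.08571; g_pf = 0.25/2.1 = 0.119.
Total gain g = 0.20471.
A = 1/(1 − 0.20471) = 1.257.

1.257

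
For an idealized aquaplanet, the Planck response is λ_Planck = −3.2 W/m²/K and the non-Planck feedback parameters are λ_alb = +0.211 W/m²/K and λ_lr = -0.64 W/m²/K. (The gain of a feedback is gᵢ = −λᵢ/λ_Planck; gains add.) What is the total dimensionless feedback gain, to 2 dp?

-0.13

Convert to gains: g_alb = 0.211/3.2 = 0.06594; g_lr = -0.64/3.2 = -0.2.
Total gain g = -0.13406.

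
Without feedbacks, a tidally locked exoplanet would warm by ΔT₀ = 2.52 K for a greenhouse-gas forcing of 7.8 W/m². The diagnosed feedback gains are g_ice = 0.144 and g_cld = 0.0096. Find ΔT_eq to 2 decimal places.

Total gain g = 0.144 + 0.0096 = 0.1536.
Amplification A = 1/(1 − 0.1536) = 1.181.
ΔT = 2.52 × 1.181 = 2.98 K.

2.98 K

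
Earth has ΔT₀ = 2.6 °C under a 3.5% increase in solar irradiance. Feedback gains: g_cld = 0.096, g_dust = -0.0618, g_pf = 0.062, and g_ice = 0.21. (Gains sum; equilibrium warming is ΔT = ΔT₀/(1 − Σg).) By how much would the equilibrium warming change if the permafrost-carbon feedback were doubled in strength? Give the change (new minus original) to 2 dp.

Original: g = 0.3062, ΔT = 2.6/(1−0.3062) = 3.7475 °C.
With doubled permafrost-carbon: g' = 0.3682, ΔT' = 2.6/(1−0.3682) = 4.1152 °C.
Change = 4.1152 − 3.7475 = 0.37 °C.

0.37 °C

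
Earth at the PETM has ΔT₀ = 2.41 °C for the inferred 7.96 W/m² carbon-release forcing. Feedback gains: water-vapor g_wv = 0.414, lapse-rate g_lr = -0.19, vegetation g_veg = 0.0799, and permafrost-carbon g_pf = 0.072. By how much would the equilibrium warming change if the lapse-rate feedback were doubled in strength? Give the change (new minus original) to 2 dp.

Original: g = 0.3759, ΔT = 2.41/(1−0.3759) = 3.8616 °C.
With doubled lapse-rate: g' = 0.1859, ΔT' = 2.41/(1−0.1859) = 2.9603 °C.
Change = 2.9603 − 3.8616 = -0.90 °C.

-0.90 °C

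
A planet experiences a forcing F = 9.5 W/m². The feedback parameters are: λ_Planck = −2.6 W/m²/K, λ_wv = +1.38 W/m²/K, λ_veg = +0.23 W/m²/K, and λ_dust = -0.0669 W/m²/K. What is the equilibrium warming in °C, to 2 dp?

Net feedback parameter λ = (−2.6) + (+1.38) + (+0.23) + (-0.0669) = -1.0569 W/m²/K.
ΔT = −F/λ = −9.5/(-1.0569) = 8.99 °C.

8.99 °C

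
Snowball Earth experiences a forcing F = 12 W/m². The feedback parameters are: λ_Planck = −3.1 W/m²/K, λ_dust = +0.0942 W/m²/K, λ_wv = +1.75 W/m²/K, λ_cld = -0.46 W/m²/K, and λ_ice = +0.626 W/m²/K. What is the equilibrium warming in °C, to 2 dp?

Net feedback parameter λ = (−3.1) + (+0.0942) + (+1.75) + (-0.46) + (+0.626) = -1.0898 W/m²/K.
ΔT = −F/λ = −12/(-1.0898) = 11.01 °C.

11.01 °C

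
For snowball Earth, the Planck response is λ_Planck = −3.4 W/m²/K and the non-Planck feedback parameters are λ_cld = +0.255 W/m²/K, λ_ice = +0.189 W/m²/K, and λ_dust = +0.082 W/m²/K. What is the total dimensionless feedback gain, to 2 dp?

Convert to gains: g_cld = 0.255/3.4 = 0.075; g_ice = 0.189/3.4 = 0.05559; g_dust = 0.082/3.4 = 0.02412.
Total gain g = 0.15471.

0.15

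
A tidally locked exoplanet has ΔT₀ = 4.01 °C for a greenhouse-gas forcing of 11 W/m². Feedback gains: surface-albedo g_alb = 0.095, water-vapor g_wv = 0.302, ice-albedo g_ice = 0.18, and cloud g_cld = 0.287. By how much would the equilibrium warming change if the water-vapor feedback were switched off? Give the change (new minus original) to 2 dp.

-20.33 °C

Original: g = 0.864, ΔT = 4.01/(1−0.864) = 29.4853 °C.
Without water-vapor: g' = 0.562, ΔT' = 4.01/(1−0.562) = 9.1553 °C.
Change = 9.1553 − 29.4853 = -20.33 °C.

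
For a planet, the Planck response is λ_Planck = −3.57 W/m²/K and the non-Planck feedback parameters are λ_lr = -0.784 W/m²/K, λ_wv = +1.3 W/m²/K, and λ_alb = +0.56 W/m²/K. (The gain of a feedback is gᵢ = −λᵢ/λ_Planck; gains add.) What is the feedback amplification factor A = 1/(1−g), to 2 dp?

Convert to gains: g_lr = -0.784/3.57 = -0.2196; g_wv = 1.3/3.57 = 0.3641; g_alb = 0.56/3.57 = 0.1569.
Total gain g = 0.3014.
A = 1/(1 − 0.3014) = 1.43.

1.43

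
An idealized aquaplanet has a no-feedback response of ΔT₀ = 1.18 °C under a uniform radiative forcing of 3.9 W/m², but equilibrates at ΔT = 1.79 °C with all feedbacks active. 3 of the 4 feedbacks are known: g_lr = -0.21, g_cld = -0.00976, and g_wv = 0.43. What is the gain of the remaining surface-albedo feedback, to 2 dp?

Amplification A = ΔT/ΔT₀ = 1.79/1.18 = 1.517.
Total gain g = 1 − 1/A = 1 − 1/1.517 = 0.3408.
Known gains sum to -0.21 − 0.00976 + 0.43 = 0.21024.
g_alb = 0.3408 − 0.21024 = 0.13.

0.13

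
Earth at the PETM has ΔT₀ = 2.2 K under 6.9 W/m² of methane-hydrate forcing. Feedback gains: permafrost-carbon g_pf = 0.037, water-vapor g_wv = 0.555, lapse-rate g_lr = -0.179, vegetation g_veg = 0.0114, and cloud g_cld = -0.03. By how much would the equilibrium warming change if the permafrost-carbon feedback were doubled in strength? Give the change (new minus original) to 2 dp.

Original: g = 0.3944, ΔT = 2.2/(1−0.3944) = 3.6328 K.
With doubled permafrost-carbon: g' = 0.4314, ΔT' = 2.2/(1−0.4314) = 3.8692 K.
Change = 3.8692 − 3.6328 = 0.24 K.

0.24 K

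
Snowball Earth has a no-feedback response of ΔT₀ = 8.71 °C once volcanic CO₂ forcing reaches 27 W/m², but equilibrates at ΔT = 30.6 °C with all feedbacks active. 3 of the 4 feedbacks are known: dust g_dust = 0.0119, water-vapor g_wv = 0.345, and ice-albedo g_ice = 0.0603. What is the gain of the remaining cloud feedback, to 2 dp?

Amplification A = ΔT/ΔT₀ = 30.6/8.71 = 3.513.
Total gain g = 1 − 1/A = 1 − 1/3.513 = 0.7153.
Known gains sum to 0.0119 + 0.345 + 0.0603 = 0.4172.
g_cld = 0.7153 − 0.4172 = 0.30.

0.30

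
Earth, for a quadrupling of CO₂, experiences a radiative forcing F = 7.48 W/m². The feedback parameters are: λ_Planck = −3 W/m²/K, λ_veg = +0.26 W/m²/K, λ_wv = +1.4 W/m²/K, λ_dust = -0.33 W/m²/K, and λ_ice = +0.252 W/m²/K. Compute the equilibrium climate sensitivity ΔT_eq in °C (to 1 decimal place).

Net feedback parameter λ = (−3) + (+0.26) + (+1.4) + (-0.33) + (+0.252) = -1.418 W/m²/K.
ΔT = −F/λ = −7.48/(-1.418) = 5.3 °C.

5.3 °C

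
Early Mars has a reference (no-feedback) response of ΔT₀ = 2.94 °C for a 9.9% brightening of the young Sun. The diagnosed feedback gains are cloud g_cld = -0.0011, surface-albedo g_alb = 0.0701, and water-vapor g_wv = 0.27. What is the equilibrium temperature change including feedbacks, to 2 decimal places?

Total gain g = -0.0011 + 0.0701 + 0.27 = 0.339.
Amplification A = 1/(1 − 0.339) = 1.513.
ΔT = 2.94 × 1.513 = 4.45 °C.

4.45 °C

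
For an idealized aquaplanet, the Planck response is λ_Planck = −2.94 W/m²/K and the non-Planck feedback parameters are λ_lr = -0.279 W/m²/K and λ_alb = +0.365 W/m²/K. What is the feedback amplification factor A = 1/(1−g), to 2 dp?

1.03

Convert to gains: g_lr = -0.279/2.94 = -0.0949; g_alb = 0.365/2.94 = 0.1241.
Total gain g = 0.0292.
A = 1/(1 − 0.0292) = 1.03.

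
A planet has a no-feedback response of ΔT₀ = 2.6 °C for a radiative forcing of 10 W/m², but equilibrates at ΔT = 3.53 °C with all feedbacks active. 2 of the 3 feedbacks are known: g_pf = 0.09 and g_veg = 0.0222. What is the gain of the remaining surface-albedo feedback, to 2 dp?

0.15

Amplification A = ΔT/ΔT₀ = 3.53/2.6 = 1.358.
Total gain g = 1 − 1/A = 1 − 1/1.358 = 0.2636.
Known gains sum to 0.09 + 0.0222 = 0.1122.
g_alb = 0.2636 − 0.1122 = 0.15.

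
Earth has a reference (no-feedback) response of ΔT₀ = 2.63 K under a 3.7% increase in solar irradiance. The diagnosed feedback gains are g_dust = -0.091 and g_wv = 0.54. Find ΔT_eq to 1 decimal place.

4.8 K

Total gain g = -0.091 + 0.54 = 0.449.
Amplification A = 1/(1 − 0.449) = 1.815.
ΔT = 2.63 × 1.815 = 4.8 K.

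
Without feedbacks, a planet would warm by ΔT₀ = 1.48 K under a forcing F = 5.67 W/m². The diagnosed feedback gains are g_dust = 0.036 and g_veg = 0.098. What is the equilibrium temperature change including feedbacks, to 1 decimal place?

Total gain g = 0.036 + 0.098 = 0.134.
Amplification A = 1/(1 − 0.134) = 1.155.
ΔT = 1.48 × 1.155 = 1.7 K.

1.7 K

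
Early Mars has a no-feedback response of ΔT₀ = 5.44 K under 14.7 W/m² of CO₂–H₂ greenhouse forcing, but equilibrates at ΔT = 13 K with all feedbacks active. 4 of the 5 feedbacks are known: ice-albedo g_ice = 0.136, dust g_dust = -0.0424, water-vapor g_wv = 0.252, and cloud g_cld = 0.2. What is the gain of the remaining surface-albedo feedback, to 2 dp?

0.04

Amplification A = ΔT/ΔT₀ = 13/5.44 = 2.39.
Total gain g = 1 − 1/A = 1 − 1/2.39 = 0.5816.
Known gains sum to 0.136 − 0.0424 + 0.252 + 0.2 = 0.5456.
g_alb = 0.5816 − 0.5456 = 0.04.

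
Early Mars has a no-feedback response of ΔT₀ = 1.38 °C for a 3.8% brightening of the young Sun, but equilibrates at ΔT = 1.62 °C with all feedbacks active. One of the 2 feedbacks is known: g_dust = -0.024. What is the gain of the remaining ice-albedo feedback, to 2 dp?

Amplification A = ΔT/ΔT₀ = 1.62/1.38 = 1.174.
Total gain g = 1 − 1/A = 1 − 1/1.174 = 0.1482.
The known gain is -0.024.
g_ice = 0.1482 + 0.024 = 0.17.

0.17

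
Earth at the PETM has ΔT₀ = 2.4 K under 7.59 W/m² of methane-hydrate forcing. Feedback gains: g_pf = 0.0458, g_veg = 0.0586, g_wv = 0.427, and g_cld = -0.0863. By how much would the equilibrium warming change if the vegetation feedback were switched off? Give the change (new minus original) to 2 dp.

Original: g = 0.4451, ΔT = 2.4/(1−0.4451) = 4.3251 K.
Without vegetation: g' = 0.3865, ΔT' = 2.4/(1−0.3865) = 3.9120 K.
Change = 3.9120 − 4.3251 = -0.41 K.

-0.41 K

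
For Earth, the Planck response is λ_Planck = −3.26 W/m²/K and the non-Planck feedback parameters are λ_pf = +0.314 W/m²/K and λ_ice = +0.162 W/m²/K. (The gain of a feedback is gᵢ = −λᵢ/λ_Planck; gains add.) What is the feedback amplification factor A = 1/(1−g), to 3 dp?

Convert to gains: g_pf = 0.314/3.26 = 0.09632; g_ice = 0.162/3.26 = 0.04969.
Total gain g = 0.14601.
A = 1/(1 − 0.14601) = 1.171.

1.171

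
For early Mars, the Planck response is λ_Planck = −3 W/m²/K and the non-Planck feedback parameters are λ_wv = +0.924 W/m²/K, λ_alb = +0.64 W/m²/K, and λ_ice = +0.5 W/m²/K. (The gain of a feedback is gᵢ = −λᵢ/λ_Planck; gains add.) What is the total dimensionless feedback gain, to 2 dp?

Convert to gains: g_wv = 0.924/3 = 0.308; g_alb = 0.64/3 = 0.2133; g_ice = 0.5/3 = 0.1667.
Total gain g = 0.688.

0.69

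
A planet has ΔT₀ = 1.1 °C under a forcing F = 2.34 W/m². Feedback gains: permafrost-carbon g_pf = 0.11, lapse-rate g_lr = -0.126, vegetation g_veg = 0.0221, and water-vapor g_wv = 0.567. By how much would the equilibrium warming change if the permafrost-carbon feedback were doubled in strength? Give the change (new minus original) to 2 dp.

0.89 °C

Original: g = 0.5731, ΔT = 1.1/(1−0.5731) = 2.5767 °C.
With doubled permafrost-carbon: g' = 0.6831, ΔT' = 1.1/(1−0.6831) = 3.4711 °C.
Change = 3.4711 − 2.5767 = 0.89 °C.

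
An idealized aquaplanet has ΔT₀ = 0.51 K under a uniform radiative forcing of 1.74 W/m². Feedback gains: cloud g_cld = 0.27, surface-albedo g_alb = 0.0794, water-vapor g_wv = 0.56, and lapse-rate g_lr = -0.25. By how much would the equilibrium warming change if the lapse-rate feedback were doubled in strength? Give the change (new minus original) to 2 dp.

-0.63 K

Original: g = 0.6594, ΔT = 0.51/(1−0.6594) = 1.4974 K.
With doubled lapse-rate: g' = 0.4094, ΔT' = 0.51/(1−0.4094) = 0.8635 K.
Change = 0.8635 − 1.4974 = -0.63 K.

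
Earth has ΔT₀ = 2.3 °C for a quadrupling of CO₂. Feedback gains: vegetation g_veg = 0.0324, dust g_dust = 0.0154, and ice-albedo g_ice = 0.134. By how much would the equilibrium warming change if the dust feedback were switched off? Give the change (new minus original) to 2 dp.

-0.05 °C

Original: g = 0.1818, ΔT = 2.3/(1−0.1818) = 2.8110 °C.
Without dust: g' = 0.1664, ΔT' = 2.3/(1−0.1664) = 2.7591 °C.
Change = 2.7591 − 2.8110 = -0.05 °C.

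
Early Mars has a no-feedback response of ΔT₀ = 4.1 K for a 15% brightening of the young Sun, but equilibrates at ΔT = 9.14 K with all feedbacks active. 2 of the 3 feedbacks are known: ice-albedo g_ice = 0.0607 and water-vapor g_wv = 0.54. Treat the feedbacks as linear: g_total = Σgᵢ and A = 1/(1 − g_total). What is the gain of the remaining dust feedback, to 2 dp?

Amplification A = ΔT/ΔT₀ = 9.14/4.1 = 2.229.
Total gain g = 1 − 1/A = 1 − 1/2.229 = 0.5514.
Known gains sum to 0.0607 + 0.54 = 0.6007.
g_dust = 0.5514 − 0.6007 = -0.05.

-0.05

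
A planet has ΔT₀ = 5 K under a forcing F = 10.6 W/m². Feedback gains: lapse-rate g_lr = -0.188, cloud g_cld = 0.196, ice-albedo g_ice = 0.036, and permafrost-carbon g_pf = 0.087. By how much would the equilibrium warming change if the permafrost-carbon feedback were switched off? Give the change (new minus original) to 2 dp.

Original: g = 0.131, ΔT = 5/(1−0.131) = 5.7537 K.
Without permafrost-carbon: g' = 0.044, ΔT' = 5/(1−0.044) = 5.2301 K.
Change = 5.2301 − 5.7537 = -0.52 K.

-0.52 K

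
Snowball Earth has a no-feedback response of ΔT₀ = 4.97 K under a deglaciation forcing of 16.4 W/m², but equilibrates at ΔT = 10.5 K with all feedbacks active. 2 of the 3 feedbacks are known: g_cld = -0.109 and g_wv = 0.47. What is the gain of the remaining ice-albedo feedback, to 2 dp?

Amplification A = ΔT/ΔT₀ = 10.5/4.97 = 2.113.
Total gain g = 1 − 1/A = 1 − 1/2.113 = 0.5267.
Known gains sum to -0.109 + 0.47 = 0.361.
g_ice = 0.5267 − 0.361 = 0.17.

0.17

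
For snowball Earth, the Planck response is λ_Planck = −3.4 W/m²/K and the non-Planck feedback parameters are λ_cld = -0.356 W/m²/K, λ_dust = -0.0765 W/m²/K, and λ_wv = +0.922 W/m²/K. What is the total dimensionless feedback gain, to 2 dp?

Convert to gains: g_cld = -0.356/3.4 = -0.1047; g_dust = -0.0765/3.4 = -0.0225; g_wv = 0.922/3.4 = 0.2712.
Total gain g = 0.144.

0.14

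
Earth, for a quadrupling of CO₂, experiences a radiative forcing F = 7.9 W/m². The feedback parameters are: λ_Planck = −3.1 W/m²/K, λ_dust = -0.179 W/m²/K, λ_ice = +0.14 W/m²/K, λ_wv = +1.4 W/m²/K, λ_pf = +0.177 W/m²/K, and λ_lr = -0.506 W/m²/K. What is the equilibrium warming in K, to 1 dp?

3.8 K

Net feedback parameter λ = (−3.1) + (-0.179) + (+0.14) + (+1.4) + (+0.177) + (-0.506) = -2.068 W/m²/K.
ΔT = −F/λ = −7.9/(-2.068) = 3.8 K.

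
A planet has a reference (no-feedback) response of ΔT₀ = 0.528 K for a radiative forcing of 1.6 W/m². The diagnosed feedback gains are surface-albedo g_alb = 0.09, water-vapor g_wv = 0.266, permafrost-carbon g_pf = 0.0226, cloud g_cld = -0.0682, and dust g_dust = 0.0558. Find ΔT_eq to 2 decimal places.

Total gain g = 0.09 + 0.266 + 0.0226 − 0.0682 + 0.0558 = 0.3662.
Amplification A = 1/(1 − 0.3662) = 1.578.
ΔT = 0.528 × 1.578 = 0.83 K.

0.83 K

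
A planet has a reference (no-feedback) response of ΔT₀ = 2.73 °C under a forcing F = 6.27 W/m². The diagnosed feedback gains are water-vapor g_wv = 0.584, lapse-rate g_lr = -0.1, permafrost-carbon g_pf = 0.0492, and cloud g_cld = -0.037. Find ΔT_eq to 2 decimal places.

5.42 °C

Total gain g = 0.584 − 0.1 + 0.0492 − 0.037 = 0.4962.
Amplification A = 1/(1 − 0.4962) = 1.985.
ΔT = 2.73 × 1.985 = 5.42 °C.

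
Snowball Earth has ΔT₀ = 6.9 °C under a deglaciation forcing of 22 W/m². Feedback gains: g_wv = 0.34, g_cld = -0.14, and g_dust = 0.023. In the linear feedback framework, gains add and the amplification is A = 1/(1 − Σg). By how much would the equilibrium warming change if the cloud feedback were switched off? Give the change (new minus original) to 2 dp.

1.95 °C

Original: g = 0.223, ΔT = 6.9/(1−0.223) = 8.8803 °C.
Without cloud: g' = 0.363, ΔT' = 6.9/(1−0.363) = 10.8320 °C.
Change = 10.8320 − 8.8803 = 1.95 °C.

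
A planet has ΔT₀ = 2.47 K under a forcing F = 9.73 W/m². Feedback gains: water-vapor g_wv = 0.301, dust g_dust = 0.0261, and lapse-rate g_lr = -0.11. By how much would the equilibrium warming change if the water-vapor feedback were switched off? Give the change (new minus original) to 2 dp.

Original: g = 0.2171, ΔT = 2.47/(1−0.2171) = 3.1549 K.
Without water-vapor: g' = -0.0839, ΔT' = 2.47/(1+0.0839) = 2.2788 K.
Change = 2.2788 − 3.1549 = -0.88 K.

-0.88 K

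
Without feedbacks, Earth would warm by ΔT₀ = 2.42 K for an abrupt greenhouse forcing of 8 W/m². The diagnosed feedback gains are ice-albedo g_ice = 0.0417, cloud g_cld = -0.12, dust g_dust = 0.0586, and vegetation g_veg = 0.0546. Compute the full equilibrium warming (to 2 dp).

Total gain g = 0.0417 − 0.12 + 0.0586 + 0.0546 = 0.0349.
Amplification A = 1/(1 − 0.0349) = 1.036.
ΔT = 2.42 × 1.036 = 2.51 K.

2.51 K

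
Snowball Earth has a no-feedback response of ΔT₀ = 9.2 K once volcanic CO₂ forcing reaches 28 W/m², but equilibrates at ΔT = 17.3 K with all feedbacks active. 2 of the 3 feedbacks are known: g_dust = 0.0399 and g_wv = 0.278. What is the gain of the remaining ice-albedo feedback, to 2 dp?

0.15

Amplification A = ΔT/ΔT₀ = 17.3/9.2 = 1.88.
Total gain g = 1 − 1/A = 1 − 1/1.88 = 0.4681.
Known gains sum to 0.0399 + 0.278 = 0.3179.
g_ice = 0.4681 − 0.3179 = 0.15.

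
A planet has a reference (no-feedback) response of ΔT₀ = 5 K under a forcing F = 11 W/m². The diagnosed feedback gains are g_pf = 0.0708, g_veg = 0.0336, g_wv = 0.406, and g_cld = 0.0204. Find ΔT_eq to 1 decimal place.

10.7 K

Total gain g = 0.0708 + 0.0336 + 0.406 + 0.0204 = 0.5308.
Amplification A = 1/(1 − 0.5308) = 2.131.
ΔT = 5 × 2.131 = 10.7 K.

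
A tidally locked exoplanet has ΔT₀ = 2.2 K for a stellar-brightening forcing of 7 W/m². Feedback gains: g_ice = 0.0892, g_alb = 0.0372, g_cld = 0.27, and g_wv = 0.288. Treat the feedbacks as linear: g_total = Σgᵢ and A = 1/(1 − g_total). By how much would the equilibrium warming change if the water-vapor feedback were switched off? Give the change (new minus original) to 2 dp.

-3.33 K

Original: g = 0.6844, ΔT = 2.2/(1−0.6844) = 6.9708 K.
Without water-vapor: g' = 0.3964, ΔT' = 2.2/(1−0.3964) = 3.6448 K.
Change = 3.6448 − 6.9708 = -3.33 K.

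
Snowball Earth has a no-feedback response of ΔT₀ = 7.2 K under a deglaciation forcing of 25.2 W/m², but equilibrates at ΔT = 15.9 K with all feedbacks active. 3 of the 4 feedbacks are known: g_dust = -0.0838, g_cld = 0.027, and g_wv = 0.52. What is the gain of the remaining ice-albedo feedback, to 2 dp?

0.08

Amplification A = ΔT/ΔT₀ = 15.9/7.2 = 2.208.
Total gain g = 1 − 1/A = 1 − 1/2.208 = 0.5471.
Known gains sum to -0.0838 + 0.027 + 0.52 = 0.4632.
g_ice = 0.5471 − 0.4632 = 0.08.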